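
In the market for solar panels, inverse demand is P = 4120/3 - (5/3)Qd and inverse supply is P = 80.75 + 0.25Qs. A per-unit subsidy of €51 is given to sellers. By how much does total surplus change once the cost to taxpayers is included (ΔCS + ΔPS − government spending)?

Net change in total surplus = -15606/23

Pre-subsidy: 4120/3 - (5/3)Q = 80.75 + 0.25Q gives Q* = 15511/23 and P* = 5735/23.
With the subsidy, sellers receive Ps = Pb + 51 for each unit, where Pb is the price buyers pay.
On the curves, Pb = 4120/3 - (5/3)Q and Ps = 80.75 + 0.25Q; the wedge Ps − Pb = 51 gives 80.75 + 0.25Q − (4120/3 - (5/3)Q) = 51, so Q' = 701.
Then Pb = 4120/3 − (5/3)·701 = 205 and Ps = 80.75 + 0.25·701 = 256.
ΔCS = ½(15511/23 + 701)(5735/23 − 205) = 16133340/529; ΔPS = ½(15511/23 + 701)(256 − 5735/23) = 2420001/529.
Government spending = 51 × 701 = 35751.
Net change = 16133340/529 + 2420001/529 − 35751 = -15606/23. The loss equals the DWL triangle ½·51·612/23.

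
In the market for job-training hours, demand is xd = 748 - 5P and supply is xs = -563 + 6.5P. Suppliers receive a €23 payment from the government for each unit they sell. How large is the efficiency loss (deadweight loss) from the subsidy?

Deadweight loss = €747.5

Pre-subsidy: 748 - 5P = -563 + 6.5P gives P* = 114, x* = 178.
With the subsidy, sellers receive Ps = Pb + 23 for each unit, where Pb is the price buyers pay.
Supply in terms of Pb becomes xs = -563 + 6.5(Pb + 23) = -413.5 + 6.5Pb. Setting this equal to demand: 748 - 5Pb = -413.5 + 6.5Pb, so Pb = 101.
Sellers receive Ps = 101 + 23 = 124; x' = 748 − 5·101 = 243.
The subsidy expands output by 243 − 178 = 65 past the efficient level; on those units the gap between marginal cost and willingness to pay runs from 0 up to 23.
DWL = ½ × 23 × 65 = 747.5.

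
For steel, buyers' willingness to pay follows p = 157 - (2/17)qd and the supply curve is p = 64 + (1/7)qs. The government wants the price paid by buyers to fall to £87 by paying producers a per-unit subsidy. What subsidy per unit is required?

Required subsidy s = £62 per unit

At a buyer price of 87, quantity demanded is 1334.5 − 8.5·87 = 595.
Sellers supply 595 only when they receive ps = 64 + (1/7)·595 = 149.
s = ps − pb = 149 − 87 = 62.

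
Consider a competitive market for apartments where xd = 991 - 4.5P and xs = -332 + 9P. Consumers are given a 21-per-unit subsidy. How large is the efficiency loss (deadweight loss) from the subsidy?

Pre-subsidy: 991 - 4.5P = -332 + 9P gives P* = 98, x* = 550.
With the rebate, buyers effectively pay Pb = Ps − 21, where Ps is the price sellers receive.
Demand in terms of Ps becomes xd = 991 − 4.5(Ps − 21) = 1085.5 - 4.5Ps. Setting this equal to supply: 1085.5 - 4.5Ps = -332 + 9Ps, so Ps = 105.
Buyers pay Pb = 105 − 21 = 84; x' = -332 + 9·105 = 613.
The subsidy expands output by 613 − 550 = 63 past the efficient level; on those units the gap between marginal cost and willingness to pay runs from 0 up to 21.
DWL = ½ × 21 × 63 = 661.5.

Deadweight loss = 661.5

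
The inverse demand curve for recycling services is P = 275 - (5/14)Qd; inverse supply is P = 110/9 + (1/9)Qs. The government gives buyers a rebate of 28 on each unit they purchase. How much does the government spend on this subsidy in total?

Government cost = 1025864/59

Pre-subsidy: 275 - (5/14)Q = 110/9 + (1/9)Q gives Q* = 33110/59 and P* = 4400/59.
With the rebate, buyers effectively pay Pb = Ps − 28, where Ps is the price sellers receive.
On the curves, Pb = 275 - (5/14)Q and Ps = 110/9 + (1/9)Q; the wedge Ps − Pb = 28 gives 110/9 + (1/9)Q − (275 - (5/14)Q) = 28, so Q' = 36638/59.
Then Pb = 275 − (5/14)·(36638/59) = 3140/59 and Ps = 110/9 + (1/9)·(36638/59) = 4792/59.
Government outlay = subsidy × quantity = 28 × 36638/59 = 1025864/59.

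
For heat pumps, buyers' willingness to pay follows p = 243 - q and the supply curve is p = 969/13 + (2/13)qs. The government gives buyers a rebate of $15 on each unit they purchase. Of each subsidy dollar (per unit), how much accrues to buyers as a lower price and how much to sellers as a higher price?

Buyers gain $13 per unit; sellers gain $2 per unit

Pre-subsidy: 243 - q = 969/13 + (2/13)q gives q* = 146 and p* = 97.
With the rebate, buyers effectively pay pb = ps − 15, where ps is the price sellers receive.
On the curves, pb = 243 - q and ps = 969/13 + (2/13)q; the wedge ps − pb = 15 gives 969/13 + (2/13)q − (243 - q) = 15, so q' = 159.
Then pb = 243 − 1·159 = 84 and ps = 969/13 + (2/13)·159 = 99.
Buyers' price falls by p* − pb = 97 − 84 = 13; sellers' price rises by ps − p* = 99 − 97 = 2.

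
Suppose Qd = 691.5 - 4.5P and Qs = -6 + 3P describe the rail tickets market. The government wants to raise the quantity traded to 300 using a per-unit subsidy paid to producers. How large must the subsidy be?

Required subsidy s = 15 per unit

At Q = 300, invert demand for the buyer price: Pb = (691.5 − 300)/4.5 = 87; invert supply for the seller price: Ps = (300 − (-6))/3 = 102.
The subsidy must fill the gap: s = Ps − Pb = 102 − 87 = 15.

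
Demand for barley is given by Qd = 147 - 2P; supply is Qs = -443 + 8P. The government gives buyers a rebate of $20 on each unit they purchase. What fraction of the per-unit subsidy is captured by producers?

Producer share = 0.2

Pre-subsidy: 147 - 2P = -443 + 8P gives P* = 59, Q* = 29.
With the rebate, buyers effectively pay Pb = Ps − 20, where Ps is the price sellers receive.
Demand in terms of Ps becomes Qd = 147 − 2(Ps − 20) = 187 - 2Ps. Setting this equal to supply: 187 - 2Ps = -443 + 8Ps, so Ps = 63.
Buyers pay Pb = 63 − 20 = 43; Q' = -443 + 8·63 = 61.
Buyers' price falls by P* − Pb = 59 − 43 = 16; sellers' price rises by Ps − P* = 63 − 59 = 4.
So producers capture 4/20 = 0.2 of each unit of subsidy.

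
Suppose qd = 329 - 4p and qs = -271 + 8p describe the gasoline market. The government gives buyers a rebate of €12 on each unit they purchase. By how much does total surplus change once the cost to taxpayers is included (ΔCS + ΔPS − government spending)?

Net change in total surplus = -€192

Pre-subsidy: 329 - 4p = -271 + 8p gives p* = 50, q* = 129.
With the rebate, buyers effectively pay pb = ps − 12, where ps is the price sellers receive.
Demand in terms of ps becomes qd = 329 − 4(ps − 12) = 377 - 4ps. Setting this equal to supply: 377 - 4ps = -271 + 8ps, so ps = 54.
Buyers pay pb = 54 − 12 = 42; q' = -271 + 8·54 = 161.
ΔCS = ½(129 + 161)(50 − 42) = 1160; ΔPS = ½(129 + 161)(54 − 50) = 580.
Government spending = 12 × 161 = 1932.
Net change = 1160 + 580 − 1932 = -192. The loss equals the DWL triangle ½·12·32.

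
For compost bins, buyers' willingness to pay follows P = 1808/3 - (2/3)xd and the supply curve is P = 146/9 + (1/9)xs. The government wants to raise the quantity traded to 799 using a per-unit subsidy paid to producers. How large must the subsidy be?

At x = 799, from the demand curve buyers pay Pb = 1808/3 − (2/3)·799 = 70; from the supply curve sellers need Ps = 146/9 + (1/9)·799 = 105.
The subsidy must fill the gap: s = Ps − Pb = 105 − 70 = 35.

Required subsidy s = 35 per unit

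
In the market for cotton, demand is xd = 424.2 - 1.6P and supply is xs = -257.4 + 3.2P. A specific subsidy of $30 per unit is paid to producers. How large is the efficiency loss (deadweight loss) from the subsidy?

Pre-subsidy: 424.2 - 1.6P = -257.4 + 3.2P gives P* = 142, x* = 197.
With the subsidy, sellers receive Ps = Pb + 30 for each unit, where Pb is the price buyers pay.
Supply in terms of Pb becomes xs = -257.4 + 3.2(Pb + 30) = -161.4 + 3.2Pb. Setting this equal to demand: 424.2 - 1.6Pb = -161.4 + 3.2Pb, so Pb = 122.
Sellers receive Ps = 122 + 30 = 152; x' = 424.2 − 1.6·122 = 229.
The subsidy expands output by 229 − 197 = 32 past the efficient level; on those units the gap between marginal cost and willingness to pay runs from 0 up to 30.
DWL = ½ × 30 × 32 = 480.

Deadweight loss = $480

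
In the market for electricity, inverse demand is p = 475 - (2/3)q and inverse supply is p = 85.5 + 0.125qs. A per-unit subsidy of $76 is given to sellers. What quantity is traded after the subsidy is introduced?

Pre-subsidy: 475 - (2/3)q = 85.5 + 0.125q gives q* = 492 and p* = 147.
With the subsidy, sellers receive ps = pb + 76 for each unit, where pb is the price buyers pay.
On the curves, pb = 475 - (2/3)q and ps = 85.5 + 0.125q; the wedge ps − pb = 76 gives 85.5 + 0.125q − (475 - (2/3)q) = 76, so q' = 588.
Then pb = 475 − (2/3)·588 = 83 and ps = 85.5 + 0.125·588 = 159.

q' = 588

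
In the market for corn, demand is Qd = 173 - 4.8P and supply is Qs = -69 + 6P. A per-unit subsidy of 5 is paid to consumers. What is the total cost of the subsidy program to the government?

Government cost = 3545/9

Pre-subsidy: 173 - 4.8P = -69 + 6P gives P* = 605/27, Q* = 589/9.
With the rebate, buyers effectively pay Pb = Ps − 5, where Ps is the price sellers receive.
Demand in terms of Ps becomes Qd = 173 − 4.8(Ps − 5) = 197 - 4.8Ps. Setting this equal to supply: 197 - 4.8Ps = -69 + 6Ps, so Ps = 665/27.
Buyers pay Pb = 665/27 − 5 = 530/27; Q' = -69 + 6·(665/27) = 709/9.
Government outlay = subsidy × quantity = 5 × 709/9 = 3545/9.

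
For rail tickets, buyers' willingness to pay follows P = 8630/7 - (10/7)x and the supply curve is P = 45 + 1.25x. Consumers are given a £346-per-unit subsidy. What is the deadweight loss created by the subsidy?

Pre-subsidy: 8630/7 - (10/7)x = 45 + 1.25x gives x* = 6652/15 and P* = 1798/3.
With the rebate, buyers effectively pay Pb = Ps − 346, where Ps is the price sellers receive.
On the curves, Pb = 8630/7 - (10/7)x and Ps = 45 + 1.25x; the wedge Ps − Pb = 346 gives 45 + 1.25x − (8630/7 - (10/7)x) = 346, so x' = 572.64.
Then Pb = 8630/7 − (10/7)·572.64 = 414.8 and Ps = 45 + 1.25·572.64 = 760.8.
The subsidy expands output by 572.64 − 6652/15 = 9688/75 past the efficient level; on those units the gap between marginal cost and willingness to pay runs from 0 up to 346.
DWL = ½ × 346 × 9688/75 = 1676024/75.

Deadweight loss = 1676024/75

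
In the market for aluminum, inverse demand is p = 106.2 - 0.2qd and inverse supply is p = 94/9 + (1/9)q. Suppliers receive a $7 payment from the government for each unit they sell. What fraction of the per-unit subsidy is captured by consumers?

Pre-subsidy: 106.2 - 0.2q = 94/9 + (1/9)q gives q* = 4309/14 and p* = 625/14.
With the subsidy, sellers receive ps = pb + 7 for each unit, where pb is the price buyers pay.
On the curves, pb = 106.2 - 0.2q and ps = 94/9 + (1/9)q; the wedge ps − pb = 7 gives 94/9 + (1/9)q − (106.2 - 0.2q) = 7, so q' = 2312/7.
Then pb = 106.2 − 0.2·(2312/7) = 281/7 and ps = 94/9 + (1/9)·(2312/7) = 330/7.
Buyers' price falls by p* − pb = 625/14 − 281/7 = 4.5; sellers' price rises by ps − p* = 330/7 − 625/14 = 2.5.
So consumers capture 4.5/7 = 9/14 of each unit of subsidy.

Consumer share = 9/14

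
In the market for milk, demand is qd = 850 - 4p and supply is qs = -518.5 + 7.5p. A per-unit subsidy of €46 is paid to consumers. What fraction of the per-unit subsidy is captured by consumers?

Pre-subsidy: 850 - 4p = -518.5 + 7.5p gives p* = 119, q* = 374.
With the rebate, buyers effectively pay pb = ps − 46, where ps is the price sellers receive.
Demand in terms of ps becomes qd = 850 − 4(ps − 46) = 1034 - 4ps. Setting this equal to supply: 1034 - 4ps = -518.5 + 7.5ps, so ps = 135.
Buyers pay pb = 135 − 46 = 89; q' = -518.5 + 7.5·135 = 494.
Buyers' price falls by p* − pb = 119 − 89 = 30; sellers' price rises by ps − p* = 135 − 119 = 16.
So consumers capture 30/46 = 15/23 of each unit of subsidy.

Consumer share = 15/23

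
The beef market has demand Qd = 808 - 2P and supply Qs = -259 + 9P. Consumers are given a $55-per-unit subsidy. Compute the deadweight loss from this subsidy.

Deadweight loss = $2475

Pre-subsidy: 808 - 2P = -259 + 9P gives P* = 97, Q* = 614.
With the rebate, buyers effectively pay Pb = Ps − 55, where Ps is the price sellers receive.
Demand in terms of Ps becomes Qd = 808 − 2(Ps − 55) = 918 - 2Ps. Setting this equal to supply: 918 - 2Ps = -259 + 9Ps, so Ps = 107.
Buyers pay Pb = 107 − 55 = 52; Q' = -259 + 9·107 = 704.
The subsidy expands output by 704 − 614 = 90 past the efficient level; on those units the gap between marginal cost and willingness to pay runs from 0 up to 55.
DWL = ½ × 55 × 90 = 2475.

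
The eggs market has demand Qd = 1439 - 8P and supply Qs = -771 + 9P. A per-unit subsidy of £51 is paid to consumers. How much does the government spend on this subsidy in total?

Government cost = £31365

Pre-subsidy: 1439 - 8P = -771 + 9P gives P* = 130, Q* = 399.
With the rebate, buyers effectively pay Pb = Ps − 51, where Ps is the price sellers receive.
Demand in terms of Ps becomes Qd = 1439 − 8(Ps − 51) = 1847 - 8Ps. Setting this equal to supply: 1847 - 8Ps = -771 + 9Ps, so Ps = 154.
Buyers pay Pb = 154 − 51 = 103; Q' = -771 + 9·154 = 615.
Government outlay = subsidy × quantity = 51 × 615 = 31365.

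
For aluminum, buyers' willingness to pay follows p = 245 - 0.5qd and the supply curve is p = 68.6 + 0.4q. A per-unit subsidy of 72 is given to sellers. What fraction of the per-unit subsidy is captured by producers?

Producer share = 4/9

Pre-subsidy: 245 - 0.5q = 68.6 + 0.4q gives q* = 196 and p* = 147.
With the subsidy, sellers receive ps = pb + 72 for each unit, where pb is the price buyers pay.
On the curves, pb = 245 - 0.5q and ps = 68.6 + 0.4q; the wedge ps − pb = 72 gives 68.6 + 0.4q − (245 - 0.5q) = 72, so q' = 276.
Then pb = 245 − 0.5·276 = 107 and ps = 68.6 + 0.4·276 = 179.
Buyers' price falls by p* − pb = 147 − 107 = 40; sellers' price rises by ps − p* = 179 − 147 = 32.
So producers capture 32/72 = 4/9 of each unit of subsidy.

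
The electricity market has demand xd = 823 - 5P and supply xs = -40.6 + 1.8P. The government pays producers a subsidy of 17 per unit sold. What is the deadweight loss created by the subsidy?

Pre-subsidy: 823 - 5P = -40.6 + 1.8P gives P* = 127, x* = 188.
With the subsidy, sellers receive Ps = Pb + 17 for each unit, where Pb is the price buyers pay.
Supply in terms of Pb becomes xs = -40.6 + 1.8(Pb + 17) = -10 + 1.8Pb. Setting this equal to demand: 823 - 5Pb = -10 + 1.8Pb, so Pb = 122.5.
Sellers receive Ps = 122.5 + 17 = 139.5; x' = 823 − 5·122.5 = 210.5.
The subsidy expands output by 210.5 − 188 = 22.5 past the efficient level; on those units the gap between marginal cost and willingness to pay runs from 0 up to 17.
DWL = ½ × 17 × 22.5 = 191.25.

Deadweight loss = 191.25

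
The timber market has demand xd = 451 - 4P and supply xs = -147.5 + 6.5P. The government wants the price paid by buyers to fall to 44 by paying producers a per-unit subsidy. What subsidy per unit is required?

Required subsidy s = 21 per unit

At a buyer price of 44, quantity demanded is 451 − 4·44 = 275.
Sellers supply 275 only when they receive Ps with -147.5 + 6.5·Ps = 275, i.e. Ps = 65.
s = Ps − Pb = 65 − 44 = 21.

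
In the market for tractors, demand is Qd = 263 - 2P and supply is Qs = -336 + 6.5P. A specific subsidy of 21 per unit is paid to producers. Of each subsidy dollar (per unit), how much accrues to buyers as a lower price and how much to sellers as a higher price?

Pre-subsidy: 263 - 2P = -336 + 6.5P gives P* = 1198/17, Q* = 2075/17.
With the subsidy, sellers receive Ps = Pb + 21 for each unit, where Pb is the price buyers pay.
Supply in terms of Pb becomes Qs = -336 + 6.5(Pb + 21) = -199.5 + 6.5Pb. Setting this equal to demand: 263 - 2Pb = -199.5 + 6.5Pb, so Pb = 925/17.
Sellers receive Ps = 925/17 + 21 = 1282/17; Q' = 263 − 2·(925/17) = 2621/17.
Buyers' price falls by P* − Pb = 1198/17 − 925/17 = 273/17; sellers' price rises by Ps − P* = 1282/17 − 1198/17 = 84/17.

Buyers gain 273/17 per unit; sellers gain 84/17 per unit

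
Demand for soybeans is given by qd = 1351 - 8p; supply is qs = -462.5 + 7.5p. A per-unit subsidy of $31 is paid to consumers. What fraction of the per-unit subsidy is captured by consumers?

Pre-subsidy: 1351 - 8p = -462.5 + 7.5p gives p* = 117, q* = 415.
With the rebate, buyers effectively pay pb = ps − 31, where ps is the price sellers receive.
Demand in terms of ps becomes qd = 1351 − 8(ps − 31) = 1599 - 8ps. Setting this equal to supply: 1599 - 8ps = -462.5 + 7.5ps, so ps = 133.
Buyers pay pb = 133 − 31 = 102; q' = -462.5 + 7.5·133 = 535.
Buyers' price falls by p* − pb = 117 − 102 = 15; sellers' price rises by ps − p* = 133 − 117 = 16.
So consumers capture 15/31 = 15/31 of each unit of subsidy.

Consumer share = 15/31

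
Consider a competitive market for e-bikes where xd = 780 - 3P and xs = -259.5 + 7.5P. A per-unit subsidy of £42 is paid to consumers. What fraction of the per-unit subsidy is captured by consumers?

Consumer share = 5/7

Pre-subsidy: 780 - 3P = -259.5 + 7.5P gives P* = 99, x* = 483.
With the rebate, buyers effectively pay Pb = Ps − 42, where Ps is the price sellers receive.
Demand in terms of Ps becomes xd = 780 − 3(Ps − 42) = 906 - 3Ps. Setting this equal to supply: 906 - 3Ps = -259.5 + 7.5Ps, so Ps = 111.
Buyers pay Pb = 111 − 42 = 69; x' = -259.5 + 7.5·111 = 573.
Buyers' price falls by P* − Pb = 99 − 69 = 30; sellers' price rises by Ps − P* = 111 − 99 = 12.
So consumers capture 30/42 = 5/7 of each unit of subsidy.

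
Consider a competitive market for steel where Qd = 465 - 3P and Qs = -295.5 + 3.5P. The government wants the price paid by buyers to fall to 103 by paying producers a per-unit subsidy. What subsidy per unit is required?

Required subsidy s = 26 per unit

At a buyer price of 103, quantity demanded is 465 − 3·103 = 156.
Sellers supply 156 only when they receive Ps with -295.5 + 3.5·Ps = 156, i.e. Ps = 129.
s = Ps − Pb = 129 − 103 = 26.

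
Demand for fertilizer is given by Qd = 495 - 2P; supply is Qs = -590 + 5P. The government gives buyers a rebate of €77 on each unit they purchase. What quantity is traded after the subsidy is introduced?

Q' = 295

Pre-subsidy: 495 - 2P = -590 + 5P gives P* = 155, Q* = 185.
With the rebate, buyers effectively pay Pb = Ps − 77, where Ps is the price sellers receive.
Demand in terms of Ps becomes Qd = 495 − 2(Ps − 77) = 649 - 2Ps. Setting this equal to supply: 649 - 2Ps = -590 + 5Ps, so Ps = 177.
Buyers pay Pb = 177 − 77 = 100; Q' = -590 + 5·177 = 295.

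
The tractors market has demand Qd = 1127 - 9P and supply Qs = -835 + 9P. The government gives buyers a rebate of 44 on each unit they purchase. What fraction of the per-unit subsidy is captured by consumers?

Consumer share = 0.5

Pre-subsidy: 1127 - 9P = -835 + 9P gives P* = 109, Q* = 146.
With the rebate, buyers effectively pay Pb = Ps − 44, where Ps is the price sellers receive.
Demand in terms of Ps becomes Qd = 1127 − 9(Ps − 44) = 1523 - 9Ps. Setting this equal to supply: 1523 - 9Ps = -835 + 9Ps, so Ps = 131.
Buyers pay Pb = 131 − 44 = 87; Q' = -835 + 9·131 = 344.
Buyers' price falls by P* − Pb = 109 − 87 = 22; sellers' price rises by Ps − P* = 131 − 109 = 22.
So consumers capture 22/44 = 0.5 of each unit of subsidy.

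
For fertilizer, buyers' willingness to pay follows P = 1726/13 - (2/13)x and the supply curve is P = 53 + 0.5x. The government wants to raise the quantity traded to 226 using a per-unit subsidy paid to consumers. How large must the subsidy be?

Required subsidy s = 68 per unit

At x = 226, from the demand curve buyers pay Pb = 1726/13 − (2/13)·226 = 98; from the supply curve sellers need Ps = 53 + 0.5·226 = 166.
The subsidy must fill the gap: s = Ps − Pb = 166 − 98 = 68.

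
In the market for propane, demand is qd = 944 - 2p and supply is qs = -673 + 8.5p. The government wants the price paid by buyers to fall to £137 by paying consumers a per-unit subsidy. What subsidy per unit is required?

At a buyer price of 137, quantity demanded is 944 − 2·137 = 670.
Sellers supply 670 only when they receive ps with -673 + 8.5·ps = 670, i.e. ps = 158.
s = ps − pb = 158 − 137 = 21.

Required subsidy s = £21 per unit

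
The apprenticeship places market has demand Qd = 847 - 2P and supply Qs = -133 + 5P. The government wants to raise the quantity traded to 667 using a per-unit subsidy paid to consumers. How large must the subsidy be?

At Q = 667, invert demand for the buyer price: Pb = (847 − 667)/2 = 90; invert supply for the seller price: Ps = (667 − (-133))/5 = 160.
The subsidy must fill the gap: s = Ps − Pb = 160 − 90 = 70.

Required subsidy s = 70 per unit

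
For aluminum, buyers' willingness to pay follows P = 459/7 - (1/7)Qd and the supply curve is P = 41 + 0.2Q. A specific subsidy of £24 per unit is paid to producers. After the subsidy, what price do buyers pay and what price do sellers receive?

Pre-subsidy: 459/7 - (1/7)Q = 41 + 0.2Q gives Q* = 215/3 and P* = 166/3.
With the subsidy, sellers receive Ps = Pb + 24 for each unit, where Pb is the price buyers pay.
On the curves, Pb = 459/7 - (1/7)Q and Ps = 41 + 0.2Q; the wedge Ps − Pb = 24 gives 41 + 0.2Q − (459/7 - (1/7)Q) = 24, so Q' = 425/3.
Then Pb = 459/7 − (1/7)·(425/3) = 136/3 and Ps = 41 + 0.2·(425/3) = 208/3.

Buyers pay 136/3; sellers receive 208/3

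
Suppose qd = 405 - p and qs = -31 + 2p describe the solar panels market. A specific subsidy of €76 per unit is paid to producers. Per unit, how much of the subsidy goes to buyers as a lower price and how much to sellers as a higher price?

Buyers gain 152/3 per unit; sellers gain 76/3 per unit

Pre-subsidy: 405 - p = -31 + 2p gives p* = 436/3, q* = 779/3.
With the subsidy, sellers receive ps = pb + 76 for each unit, where pb is the price buyers pay.
Supply in terms of pb becomes qs = -31 + 2(pb + 76) = 121 + 2pb. Setting this equal to demand: 405 - pb = 121 + 2pb, so pb = 284/3.
Sellers receive ps = 284/3 + 76 = 512/3; q' = 405 − 1·(284/3) = 931/3.
Buyers' price falls by p* − pb = 436/3 − 284/3 = 152/3; sellers' price rises by ps − p* = 512/3 − 436/3 = 76/3.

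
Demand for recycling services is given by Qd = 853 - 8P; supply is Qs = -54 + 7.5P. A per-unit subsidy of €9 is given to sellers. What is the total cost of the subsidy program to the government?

Pre-subsidy: 853 - 8P = -54 + 7.5P gives P* = 1814/31, Q* = 11931/31.
With the subsidy, sellers receive Ps = Pb + 9 for each unit, where Pb is the price buyers pay.
Supply in terms of Pb becomes Qs = -54 + 7.5(Pb + 9) = 13.5 + 7.5Pb. Setting this equal to demand: 853 - 8Pb = 13.5 + 7.5Pb, so Pb = 1679/31.
Sellers receive Ps = 1679/31 + 9 = 1958/31; Q' = 853 − 8·(1679/31) = 13011/31.
Government outlay = subsidy × quantity = 9 × 13011/31 = 117099/31.

Government cost = 117099/31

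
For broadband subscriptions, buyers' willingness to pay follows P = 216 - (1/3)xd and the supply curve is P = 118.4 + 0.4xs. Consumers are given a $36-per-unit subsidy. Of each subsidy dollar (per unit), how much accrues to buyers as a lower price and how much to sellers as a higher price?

Buyers gain 180/11 per unit; sellers gain 216/11 per unit

Pre-subsidy: 216 - (1/3)x = 118.4 + 0.4x gives x* = 1464/11 and P* = 1888/11.
With the rebate, buyers effectively pay Pb = Ps − 36, where Ps is the price sellers receive.
On the curves, Pb = 216 - (1/3)x and Ps = 118.4 + 0.4x; the wedge Ps − Pb = 36 gives 118.4 + 0.4x − (216 - (1/3)x) = 36, so x' = 2004/11.
Then Pb = 216 − (1/3)·(2004/11) = 1708/11 and Ps = 118.4 + 0.4·(2004/11) = 2104/11.
Buyers' price falls by P* − Pb = 1888/11 − 1708/11 = 180/11; sellers' price rises by Ps − P* = 2104/11 − 1888/11 = 216/11.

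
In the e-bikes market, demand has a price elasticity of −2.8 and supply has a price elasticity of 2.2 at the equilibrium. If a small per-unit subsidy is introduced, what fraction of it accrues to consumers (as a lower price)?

For a small subsidy around the equilibrium, the benefit split depends on the relative slopes, which at a point are proportional to the elasticities.
Buyer share = εs/(εs + |εd|) = 2.2/(2.2 + 2.8) = 0.44; seller share = |εd|/(εs + |εd|) = 0.56.

Consumer share = 0.44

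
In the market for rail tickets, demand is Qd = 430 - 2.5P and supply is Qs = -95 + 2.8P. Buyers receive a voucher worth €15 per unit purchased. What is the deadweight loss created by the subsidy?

Deadweight loss = 7875/53

Pre-subsidy: 430 - 2.5P = -95 + 2.8P gives P* = 5250/53, Q* = 9665/53.
With the rebate, buyers effectively pay Pb = Ps − 15, where Ps is the price sellers receive.
Demand in terms of Ps becomes Qd = 430 − 2.5(Ps − 15) = 467.5 - 2.5Ps. Setting this equal to supply: 467.5 - 2.5Ps = -95 + 2.8Ps, so Ps = 5625/53.
Buyers pay Pb = 5625/53 − 15 = 4830/53; Q' = -95 + 2.8·(5625/53) = 10715/53.
The subsidy expands output by 10715/53 − 9665/53 = 1050/53 past the efficient level; on those units the gap between marginal cost and willingness to pay runs from 0 up to 15.
DWL = ½ × 15 × 1050/53 = 7875/53.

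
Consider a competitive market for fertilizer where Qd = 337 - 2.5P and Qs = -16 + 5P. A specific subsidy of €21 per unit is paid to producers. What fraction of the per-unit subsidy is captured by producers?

Producer share = 1/3

Pre-subsidy: 337 - 2.5P = -16 + 5P gives P* = 706/15, Q* = 658/3.
With the subsidy, sellers receive Ps = Pb + 21 for each unit, where Pb is the price buyers pay.
Supply in terms of Pb becomes Qs = -16 + 5(Pb + 21) = 89 + 5Pb. Setting this equal to demand: 337 - 2.5Pb = 89 + 5Pb, so Pb = 496/15.
Sellers receive Ps = 496/15 + 21 = 811/15; Q' = 337 − 2.5·(496/15) = 763/3.
Buyers' price falls by P* − Pb = 706/15 − 496/15 = 14; sellers' price rises by Ps − P* = 811/15 − 706/15 = 7.
So producers capture 7/21 = 1/3 of each unit of subsidy.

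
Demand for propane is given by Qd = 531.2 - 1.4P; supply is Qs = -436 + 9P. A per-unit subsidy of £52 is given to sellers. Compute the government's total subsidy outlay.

Pre-subsidy: 531.2 - 1.4P = -436 + 9P gives P* = 93, Q* = 401.
With the subsidy, sellers receive Ps = Pb + 52 for each unit, where Pb is the price buyers pay.
Supply in terms of Pb becomes Qs = -436 + 9(Pb + 52) = 32 + 9Pb. Setting this equal to demand: 531.2 - 1.4Pb = 32 + 9Pb, so Pb = 48.
Sellers receive Ps = 48 + 52 = 100; Q' = 531.2 − 1.4·48 = 464.
Government outlay = subsidy × quantity = 52 × 464 = 24128.

Government cost = £24128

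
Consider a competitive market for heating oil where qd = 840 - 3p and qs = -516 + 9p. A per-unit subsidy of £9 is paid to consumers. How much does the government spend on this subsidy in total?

Pre-subsidy: 840 - 3p = -516 + 9p gives p* = 113, q* = 501.
With the rebate, buyers effectively pay pb = ps − 9, where ps is the price sellers receive.
Demand in terms of ps becomes qd = 840 − 3(ps − 9) = 867 - 3ps. Setting this equal to supply: 867 - 3ps = -516 + 9ps, so ps = 115.25.
Buyers pay pb = 115.25 − 9 = 106.25; q' = -516 + 9·115.25 = 521.25.
Government outlay = subsidy × quantity = 9 × 521.25 = 4691.25.

Government cost = £4691.25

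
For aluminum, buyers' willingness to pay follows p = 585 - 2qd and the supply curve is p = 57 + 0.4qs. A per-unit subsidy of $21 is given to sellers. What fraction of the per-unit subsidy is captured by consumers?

Consumer share = 5/6

Pre-subsidy: 585 - 2q = 57 + 0.4q gives q* = 220 and p* = 145.
With the subsidy, sellers receive ps = pb + 21 for each unit, where pb is the price buyers pay.
On the curves, pb = 585 - 2q and ps = 57 + 0.4q; the wedge ps − pb = 21 gives 57 + 0.4q − (585 - 2q) = 21, so q' = 228.75.
Then pb = 585 − 2·228.75 = 127.5 and ps = 57 + 0.4·228.75 = 148.5.
Buyers' price falls by p* − pb = 145 − 127.5 = 17.5; sellers' price rises by ps − p* = 148.5 − 145 = 3.5.
So consumers capture 17.5/21 = 5/6 of each unit of subsidy.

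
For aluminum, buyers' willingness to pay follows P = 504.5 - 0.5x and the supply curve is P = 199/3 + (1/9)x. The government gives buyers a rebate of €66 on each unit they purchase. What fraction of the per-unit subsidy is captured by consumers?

Consumer share = 9/11

Pre-subsidy: 504.5 - 0.5x = 199/3 + (1/9)x gives x* = 717 and P* = 146.
With the rebate, buyers effectively pay Pb = Ps − 66, where Ps is the price sellers receive.
On the curves, Pb = 504.5 - 0.5x and Ps = 199/3 + (1/9)x; the wedge Ps − Pb = 66 gives 199/3 + (1/9)x − (504.5 - 0.5x) = 66, so x' = 825.
Then Pb = 504.5 − 0.5·825 = 92 and Ps = 199/3 + (1/9)·825 = 158.
Buyers' price falls by P* − Pb = 146 − 92 = 54; sellers' price rises by Ps − P* = 158 − 146 = 12.
So consumers capture 54/66 = 9/11 of each unit of subsidy.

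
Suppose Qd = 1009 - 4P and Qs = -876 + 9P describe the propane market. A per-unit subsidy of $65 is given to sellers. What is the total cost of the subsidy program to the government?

Pre-subsidy: 1009 - 4P = -876 + 9P gives P* = 145, Q* = 429.
With the subsidy, sellers receive Ps = Pb + 65 for each unit, where Pb is the price buyers pay.
Supply in terms of Pb becomes Qs = -876 + 9(Pb + 65) = -291 + 9Pb. Setting this equal to demand: 1009 - 4Pb = -291 + 9Pb, so Pb = 100.
Sellers receive Ps = 100 + 65 = 165; Q' = 1009 − 4·100 = 609.
Government outlay = subsidy × quantity = 65 × 609 = 39585.

Government cost = $39585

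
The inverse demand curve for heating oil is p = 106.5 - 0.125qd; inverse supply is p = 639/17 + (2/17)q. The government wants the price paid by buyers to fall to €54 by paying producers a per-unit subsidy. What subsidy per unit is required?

At a buyer price of 54, quantity demanded is 852 − 8·54 = 420.
Sellers supply 420 only when they receive ps = 639/17 + (2/17)·420 = 87.
s = ps − pb = 87 − 54 = 33.

Required subsidy s = €33 per unit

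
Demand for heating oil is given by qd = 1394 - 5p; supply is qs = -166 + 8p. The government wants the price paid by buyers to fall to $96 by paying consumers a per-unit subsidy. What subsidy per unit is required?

At a buyer price of 96, quantity demanded is 1394 − 5·96 = 914.
Sellers supply 914 only when they receive ps with -166 + 8·ps = 914, i.e. ps = 135.
s = ps − pb = 135 − 96 = 39.

Required subsidy s = $39 per unit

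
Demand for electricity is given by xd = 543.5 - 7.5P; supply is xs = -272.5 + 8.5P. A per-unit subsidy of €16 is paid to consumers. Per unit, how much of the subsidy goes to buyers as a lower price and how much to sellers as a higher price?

Pre-subsidy: 543.5 - 7.5P = -272.5 + 8.5P gives P* = 51, x* = 161.
With the rebate, buyers effectively pay Pb = Ps − 16, where Ps is the price sellers receive.
Demand in terms of Ps becomes xd = 543.5 − 7.5(Ps − 16) = 663.5 - 7.5Ps. Setting this equal to supply: 663.5 - 7.5Ps = -272.5 + 8.5Ps, so Ps = 58.5.
Buyers pay Pb = 58.5 − 16 = 42.5; x' = -272.5 + 8.5·58.5 = 224.75.
Buyers' price falls by P* − Pb = 51 − 42.5 = 8.5; sellers' price rises by Ps − P* = 58.5 − 51 = 7.5.

Buyers gain €8.5 per unit; sellers gain €7.5 per unit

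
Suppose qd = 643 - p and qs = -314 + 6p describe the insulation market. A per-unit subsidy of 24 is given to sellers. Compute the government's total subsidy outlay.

Pre-subsidy: 643 - p = -314 + 6p gives p* = 957/7, q* = 3544/7.
With the subsidy, sellers receive ps = pb + 24 for each unit, where pb is the price buyers pay.
Supply in terms of pb becomes qs = -314 + 6(pb + 24) = -170 + 6pb. Setting this equal to demand: 643 - pb = -170 + 6pb, so pb = 813/7.
Sellers receive ps = 813/7 + 24 = 981/7; q' = 643 − 1·(813/7) = 3688/7.
Government outlay = subsidy × quantity = 24 × 3688/7 = 88512/7.

Government cost = 88512/7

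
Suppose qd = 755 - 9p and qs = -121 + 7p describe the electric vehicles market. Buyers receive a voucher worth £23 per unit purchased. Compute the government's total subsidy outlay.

Pre-subsidy: 755 - 9p = -121 + 7p gives p* = 54.75, q* = 262.25.
With the rebate, buyers effectively pay pb = ps − 23, where ps is the price sellers receive.
Demand in terms of ps becomes qd = 755 − 9(ps − 23) = 962 - 9ps. Setting this equal to supply: 962 - 9ps = -121 + 7ps, so ps = 67.6875.
Buyers pay pb = 67.6875 − 23 = 44.6875; q' = -121 + 7·67.6875 = 352.8125.
Government outlay = subsidy × quantity = 23 × 352.8125 = 8114.6875.

Government cost = £8114.6875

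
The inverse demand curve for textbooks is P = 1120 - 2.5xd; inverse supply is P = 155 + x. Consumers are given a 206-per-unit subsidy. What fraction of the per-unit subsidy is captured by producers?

Pre-subsidy: 1120 - 2.5x = 155 + x gives x* = 1930/7 and P* = 3015/7.
With the rebate, buyers effectively pay Pb = Ps − 206, where Ps is the price sellers receive.
On the curves, Pb = 1120 - 2.5x and Ps = 155 + x; the wedge Ps − Pb = 206 gives 155 + x − (1120 - 2.5x) = 206, so x' = 2342/7.
Then Pb = 1120 − 2.5·(2342/7) = 1985/7 and Ps = 155 + 1·(2342/7) = 3427/7.
Buyers' price falls by P* − Pb = 3015/7 − 1985/7 = 1030/7; sellers' price rises by Ps − P* = 3427/7 − 3015/7 = 412/7.
So producers capture (412/7)/206 = 2/7 of each unit of subsidy.

Producer share = 2/7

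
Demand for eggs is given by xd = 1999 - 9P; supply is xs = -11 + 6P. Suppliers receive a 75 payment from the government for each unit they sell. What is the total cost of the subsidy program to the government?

Pre-subsidy: 1999 - 9P = -11 + 6P gives P* = 134, x* = 793.
With the subsidy, sellers receive Ps = Pb + 75 for each unit, where Pb is the price buyers pay.
Supply in terms of Pb becomes xs = -11 + 6(Pb + 75) = 439 + 6Pb. Setting this equal to demand: 1999 - 9Pb = 439 + 6Pb, so Pb = 104.
Sellers receive Ps = 104 + 75 = 179; x' = 1999 − 9·104 = 1063.
Government outlay = subsidy × quantity = 75 × 1063 = 79725.

Government cost = 79725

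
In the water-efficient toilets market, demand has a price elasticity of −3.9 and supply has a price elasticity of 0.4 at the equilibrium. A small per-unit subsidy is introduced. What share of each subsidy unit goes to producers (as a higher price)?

Producer share = 39/43

For a small subsidy around the equilibrium, the benefit split depends on the relative slopes, which at a point are proportional to the elasticities.
Buyer share = εs/(εs + |εd|) = 0.4/(0.4 + 3.9) = 4/43; seller share = |εd|/(εs + |εd|) = 39/43.
So producers capture 39/43 of the subsidy.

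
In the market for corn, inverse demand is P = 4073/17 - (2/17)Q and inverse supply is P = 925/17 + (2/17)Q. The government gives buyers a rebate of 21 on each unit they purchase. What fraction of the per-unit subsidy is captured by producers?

Producer share = 0.5

Pre-subsidy: 4073/17 - (2/17)Q = 925/17 + (2/17)Q gives Q* = 787 and P* = 147.
With the rebate, buyers effectively pay Pb = Ps − 21, where Ps is the price sellers receive.
On the curves, Pb = 4073/17 - (2/17)Q and Ps = 925/17 + (2/17)Q; the wedge Ps − Pb = 21 gives 925/17 + (2/17)Q − (4073/17 - (2/17)Q) = 21, so Q' = 876.25.
Then Pb = 4073/17 − (2/17)·876.25 = 136.5 and Ps = 925/17 + (2/17)·876.25 = 157.5.
Buyers' price falls by P* − Pb = 147 − 136.5 = 10.5; sellers' price rises by Ps − P* = 157.5 − 147 = 10.5.
So producers capture 10.5/21 = 0.5 of each unit of subsidy.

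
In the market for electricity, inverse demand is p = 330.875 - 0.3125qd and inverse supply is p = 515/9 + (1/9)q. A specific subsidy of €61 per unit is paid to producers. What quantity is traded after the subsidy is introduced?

q' = 790

Pre-subsidy: 330.875 - 0.3125q = 515/9 + (1/9)q gives q* = 646 and p* = 129.
With the subsidy, sellers receive ps = pb + 61 for each unit, where pb is the price buyers pay.
On the curves, pb = 330.875 - 0.3125q and ps = 515/9 + (1/9)q; the wedge ps − pb = 61 gives 515/9 + (1/9)q − (330.875 - 0.3125q) = 61, so q' = 790.
Then pb = 330.875 − 0.3125·790 = 84 and ps = 515/9 + (1/9)·790 = 145.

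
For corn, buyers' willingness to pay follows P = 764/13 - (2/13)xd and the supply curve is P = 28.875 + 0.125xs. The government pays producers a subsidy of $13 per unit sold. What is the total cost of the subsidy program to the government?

Government cost = 57993/29

Pre-subsidy: 764/13 - (2/13)x = 28.875 + 0.125x gives x* = 3109/29 and P* = 1226/29.
With the subsidy, sellers receive Ps = Pb + 13 for each unit, where Pb is the price buyers pay.
On the curves, Pb = 764/13 - (2/13)x and Ps = 28.875 + 0.125x; the wedge Ps − Pb = 13 gives 28.875 + 0.125x − (764/13 - (2/13)x) = 13, so x' = 4461/29.
Then Pb = 764/13 − (2/13)·(4461/29) = 1018/29 and Ps = 28.875 + 0.125·(4461/29) = 1395/29.
Government outlay = subsidy × quantity = 13 × 4461/29 = 57993/29.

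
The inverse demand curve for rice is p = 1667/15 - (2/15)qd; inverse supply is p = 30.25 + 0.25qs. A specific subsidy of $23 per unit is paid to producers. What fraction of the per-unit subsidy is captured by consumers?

Consumer share = 8/23

Pre-subsidy: 1667/15 - (2/15)q = 30.25 + 0.25q gives q* = 211 and p* = 83.
With the subsidy, sellers receive ps = pb + 23 for each unit, where pb is the price buyers pay.
On the curves, pb = 1667/15 - (2/15)q and ps = 30.25 + 0.25q; the wedge ps − pb = 23 gives 30.25 + 0.25q − (1667/15 - (2/15)q) = 23, so q' = 271.
Then pb = 1667/15 − (2/15)·271 = 75 and ps = 30.25 + 0.25·271 = 98.
Buyers' price falls by p* − pb = 83 − 75 = 8; sellers' price rises by ps − p* = 98 − 83 = 15.
So consumers capture 8/23 = 8/23 of each unit of subsidy.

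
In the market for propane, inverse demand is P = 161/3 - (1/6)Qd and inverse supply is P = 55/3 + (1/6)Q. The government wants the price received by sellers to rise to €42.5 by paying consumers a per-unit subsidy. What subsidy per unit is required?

Required subsidy s = €13 per unit

At a seller price of 42.5, quantity supplied is -110 + 6·42.5 = 145.
Buyers absorb 145 only when they pay Pb = 161/3 − (1/6)·145 = 29.5.
s = Ps − Pb = 42.5 − 29.5 = 13.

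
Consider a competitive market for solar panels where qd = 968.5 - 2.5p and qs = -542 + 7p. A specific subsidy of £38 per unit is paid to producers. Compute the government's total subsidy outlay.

Pre-subsidy: 968.5 - 2.5p = -542 + 7p gives p* = 159, q* = 571.
With the subsidy, sellers receive ps = pb + 38 for each unit, where pb is the price buyers pay.
Supply in terms of pb becomes qs = -542 + 7(pb + 38) = -276 + 7pb. Setting this equal to demand: 968.5 - 2.5pb = -276 + 7pb, so pb = 131.
Sellers receive ps = 131 + 38 = 169; q' = 968.5 − 2.5·131 = 641.
Government outlay = subsidy × quantity = 38 × 641 = 24358.

Government cost = £24358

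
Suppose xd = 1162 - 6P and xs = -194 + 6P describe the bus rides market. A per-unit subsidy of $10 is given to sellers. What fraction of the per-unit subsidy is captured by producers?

Pre-subsidy: 1162 - 6P = -194 + 6P gives P* = 113, x* = 484.
With the subsidy, sellers receive Ps = Pb + 10 for each unit, where Pb is the price buyers pay.
Supply in terms of Pb becomes xs = -194 + 6(Pb + 10) = -134 + 6Pb. Setting this equal to demand: 1162 - 6Pb = -134 + 6Pb, so Pb = 108.
Sellers receive Ps = 108 + 10 = 118; x' = 1162 − 6·108 = 514.
Buyers' price falls by P* − Pb = 113 − 108 = 5; sellers' price rises by Ps − P* = 118 − 113 = 5.
So producers capture 5/10 = 0.5 of each unit of subsidy.

Producer share = 0.5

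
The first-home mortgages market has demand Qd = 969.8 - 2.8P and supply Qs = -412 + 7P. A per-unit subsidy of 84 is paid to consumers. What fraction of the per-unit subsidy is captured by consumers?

Pre-subsidy: 969.8 - 2.8P = -412 + 7P gives P* = 141, Q* = 575.
With the rebate, buyers effectively pay Pb = Ps − 84, where Ps is the price sellers receive.
Demand in terms of Ps becomes Qd = 969.8 − 2.8(Ps − 84) = 1205 - 2.8Ps. Setting this equal to supply: 1205 - 2.8Ps = -412 + 7Ps, so Ps = 165.
Buyers pay Pb = 165 − 84 = 81; Q' = -412 + 7·165 = 743.
Buyers' price falls by P* − Pb = 141 − 81 = 60; sellers' price rises by Ps − P* = 165 − 141 = 24.
So consumers capture 60/84 = 5/7 of each unit of subsidy.

Consumer share = 5/7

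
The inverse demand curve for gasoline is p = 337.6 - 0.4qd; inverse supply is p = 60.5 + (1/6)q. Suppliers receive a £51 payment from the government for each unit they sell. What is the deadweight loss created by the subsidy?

Deadweight loss = £2295

Pre-subsidy: 337.6 - 0.4q = 60.5 + (1/6)q gives q* = 489 and p* = 142.
With the subsidy, sellers receive ps = pb + 51 for each unit, where pb is the price buyers pay.
On the curves, pb = 337.6 - 0.4q and ps = 60.5 + (1/6)q; the wedge ps − pb = 51 gives 60.5 + (1/6)q − (337.6 - 0.4q) = 51, so q' = 579.
Then pb = 337.6 − 0.4·579 = 106 and ps = 60.5 + (1/6)·579 = 157.
The subsidy expands output by 579 − 489 = 90 past the efficient level; on those units the gap between marginal cost and willingness to pay runs from 0 up to 51.
DWL = ½ × 51 × 90 = 2295.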